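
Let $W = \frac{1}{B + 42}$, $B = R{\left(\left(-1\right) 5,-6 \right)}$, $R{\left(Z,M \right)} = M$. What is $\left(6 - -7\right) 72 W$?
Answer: $26$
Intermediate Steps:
$B = -6$
$W = \frac{1}{36}$ ($W = \frac{1}{-6 + 42} = \frac{1}{36} \approx 0.027778$)
$\left(6 - -7\right) 72 W = \left(6 - -7\right) 72 \cdot \frac{1}{36} = \left(6 + 7\right) 72 \cdot \frac{1}{36} = 13 \cdot 72 \cdot \frac{1}{36} = 936 \cdot \frac{1}{36} = 26$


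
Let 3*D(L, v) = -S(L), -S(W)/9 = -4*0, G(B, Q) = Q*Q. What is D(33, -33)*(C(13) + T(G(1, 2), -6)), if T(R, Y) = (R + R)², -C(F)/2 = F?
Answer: 0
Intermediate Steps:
G(B, Q) = Q²
S(W) = 0 (S(W) = -(-36)*0 = -9*0 = 0)
D(L, v) = 0 (D(L, v) = (-1*0)/3 = (⅓)*0 = 0)
C(F) = -2*F
T(R, Y) = 4*R² (T(R, Y) = (2*R)² = 4*R²)
D(33, -33)*(C(13) + T(G(1, 2), -6)) = 0*(-2*13 + 4*(2²)²) = 0*(-26 + 4*4²) = 0*(-26 + 4*16) = 0*(-26 + 64) = 0*38 = 0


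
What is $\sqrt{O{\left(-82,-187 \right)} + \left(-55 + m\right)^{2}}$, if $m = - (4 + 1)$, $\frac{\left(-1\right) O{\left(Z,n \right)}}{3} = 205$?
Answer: $\sqrt{2985} \approx 54.635$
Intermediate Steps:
$O{\left(Z,n \right)} = -615$ ($O{\left(Z,n \right)} = \left(-3\right) 205 = -615$)
$m = -5$ ($m = \left(-1\right) 5 = -5$)
$\sqrt{O{\left(-82,-187 \right)} + \left(-55 + m\right)^{2}} = \sqrt{-615 + \left(-55 - 5\right)^{2}} = \sqrt{-615 + \left(-60\right)^{2}} = \sqrt{-615 + 3600} = \sqrt{2985}$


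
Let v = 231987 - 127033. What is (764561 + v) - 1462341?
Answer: -592826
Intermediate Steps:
v = 104954
(764561 + v) - 1462341 = (764561 + 104954) - 1462341 = 869515 - 1462341 = -592826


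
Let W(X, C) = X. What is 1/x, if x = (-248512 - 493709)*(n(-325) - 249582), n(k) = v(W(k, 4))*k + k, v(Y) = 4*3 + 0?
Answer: 1/188380885347 ≈ 5.3084e-12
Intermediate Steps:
v(Y) = 12 (v(Y) = 12 + 0 = 12)
n(k) = 13*k (n(k) = 12*k + k = 13*k)
x = 188380885347 (x = (-248512 - 493709)*(13*(-325) - 249582) = -742221*(-4225 - 249582) = -742221*(-253807) = 188380885347)
1/x = 1/188380885347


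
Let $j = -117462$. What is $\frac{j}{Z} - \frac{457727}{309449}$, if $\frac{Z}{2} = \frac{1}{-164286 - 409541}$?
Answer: $\frac{10428874906133386}{309449} \approx 3.3701 \cdot 10^{10}$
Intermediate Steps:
$Z = - \frac{2}{573827}$ ($Z = \frac{2}{-164286 - 409541} = \frac{2}{-573827} = 2 \left(- \frac{1}{573827}\right) = - \frac{2}{573827} \approx -3.4854 \cdot 10^{-6}$)
$\frac{j}{Z} - \frac{457727}{309449} = - \frac{117462}{- \frac{2}{573827}} - \frac{457727}{309449} = \left(-117462\right) \left(- \frac{573827}{2}\right) - \frac{457727}{309449} = 33701433537 - \frac{457727}{309449} = \frac{10428874906133386}{309449}$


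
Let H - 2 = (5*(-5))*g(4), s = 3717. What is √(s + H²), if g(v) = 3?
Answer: √9046 ≈ 95.110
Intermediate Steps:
H = -73 (H = 2 + (5*(-5))*3 = 2 - 25*3 = 2 - 75 = -73)
√(s + H²) = √(3717 + (-73)²) = √(3717 + 5329) = √9046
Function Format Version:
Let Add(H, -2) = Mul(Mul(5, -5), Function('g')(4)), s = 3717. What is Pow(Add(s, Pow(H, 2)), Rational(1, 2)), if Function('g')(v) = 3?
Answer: Pow(9046, Rational(1, 2)) ≈ 95.110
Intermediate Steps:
H = -73 (H = Add(2, Mul(Mul(5, -5), 3)) = Add(2, Mul(-25, 3)) = Add(2, -75) = -73)
Pow(Add(s, Pow(H, 2)), Rational(1, 2)) = Pow(Add(3717, Pow(-73, 2)), Rational(1, 2)) = Pow(Add(3717, 5329), Rational(1, 2)) = Pow(9046, Rational(1, 2))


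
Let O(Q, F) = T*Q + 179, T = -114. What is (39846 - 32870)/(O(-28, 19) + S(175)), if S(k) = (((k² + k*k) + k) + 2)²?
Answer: 1744/943319925 ≈ 1.8488e-6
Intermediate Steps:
S(k) = (2 + k + 2*k²)² (S(k) = (((k² + k²) + k) + 2)² = ((2*k² + k) + 2)² = ((k + 2*k²) + 2)² = (2 + k + 2*k²)²)
O(Q, F) = 179 - 114*Q (O(Q, F) = -114*Q + 179 = 179 - 114*Q)
(39846 - 32870)/(O(-28, 19) + S(175)) = (39846 - 32870)/((179 - 114*(-28)) + (2 + 175 + 2*175²)²) = 6976/((179 + 3192) + (2 + 175 + 2*30625)²) = 6976/(3371 + (2 + 175 + 61250)²) = 6976/(3371 + 61427²) = 6976/(3371 + 3773276329) = 6976/3773279700 = 6976*(1/3773279700) = 1744/943319925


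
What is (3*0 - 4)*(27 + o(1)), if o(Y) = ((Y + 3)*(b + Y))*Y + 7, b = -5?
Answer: -72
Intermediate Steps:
o(Y) = 7 + Y*(-5 + Y)*(3 + Y) (o(Y) = ((Y + 3)*(-5 + Y))*Y + 7 = ((3 + Y)*(-5 + Y))*Y + 7 = ((-5 + Y)*(3 + Y))*Y + 7 = Y*(-5 + Y)*(3 + Y) + 7 = 7 + Y*(-5 + Y)*(3 + Y))
(3*0 - 4)*(27 + o(1)) = (3*0 - 4)*(27 + (7 + 1³ - 15*1 - 2*1²)) = (0 - 4)*(27 + (7 + 1 - 15 - 2*1)) = -4*(27 + (7 + 1 - 15 - 2)) = -4*(27 - 9) = -4*18 = -72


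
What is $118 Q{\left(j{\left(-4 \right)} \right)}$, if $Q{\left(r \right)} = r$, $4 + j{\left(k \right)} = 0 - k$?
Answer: $0$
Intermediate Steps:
$j{\left(k \right)} = -4 - k$ ($j{\left(k \right)} = -4 + \left(0 - k\right) = -4 - k$)
$118 Q{\left(j{\left(-4 \right)} \right)} = 118 \left(-4 - -4\right) = 118 \left(-4 + 4\right) = 118 \cdot 0 = 0$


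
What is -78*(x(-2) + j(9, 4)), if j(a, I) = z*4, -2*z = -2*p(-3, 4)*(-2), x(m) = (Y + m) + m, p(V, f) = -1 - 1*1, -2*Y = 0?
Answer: -936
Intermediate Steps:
Y = 0 (Y = -½*0 = 0)
p(V, f) = -2 (p(V, f) = -1 - 1 = -2)
x(m) = 2*m (x(m) = (0 + m) + m = m + m = 2*m)
z = 4 (z = -(-2*(-2))*(-2)/2 = -2*(-2) = -½*(-8) = 4)
j(a, I) = 16 (j(a, I) = 4*4 = 16)
-78*(x(-2) + j(9, 4)) = -78*(2*(-2) + 16) = -78*(-4 + 16) = -78*12 = -936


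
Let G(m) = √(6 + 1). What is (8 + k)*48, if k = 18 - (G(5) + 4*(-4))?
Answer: 2016 - 48*√7 ≈ 1889.0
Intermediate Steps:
G(m) = √7
k = 34 - √7 (k = 18 - (√7 + 4*(-4)) = 18 - (√7 - 16) = 18 - (-16 + √7) = 18 + (16 - √7) = 34 - √7 ≈ 31.354)
(8 + k)*48 = (8 + (34 - √7))*48 = (42 - √7)*48 = 2016 - 48*√7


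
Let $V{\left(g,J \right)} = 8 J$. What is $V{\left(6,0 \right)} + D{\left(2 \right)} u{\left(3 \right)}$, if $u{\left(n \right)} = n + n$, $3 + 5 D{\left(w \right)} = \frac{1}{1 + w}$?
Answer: $- \frac{16}{5} \approx -3.2$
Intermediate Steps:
$D{\left(w \right)} = - \frac{3}{5} + \frac{1}{5 \left(1 + w\right)}$
$u{\left(n \right)} = 2 n$
$V{\left(6,0 \right)} + D{\left(2 \right)} u{\left(3 \right)} = 8 \cdot 0 + \frac{-2 - 6}{5 \left(1 + 2\right)} 2 \cdot 3 = 0 + \frac{-2 - 6}{5 \cdot 3} \cdot 6 = 0 + \frac{1}{5} \cdot \frac{1}{3} \left(-8\right) 6 = 0 - \frac{16}{5} = - \frac{16}{5}$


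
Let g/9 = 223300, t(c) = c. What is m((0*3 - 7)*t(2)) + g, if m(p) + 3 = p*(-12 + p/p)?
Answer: 2009851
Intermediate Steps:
g = 2009700 (g = 9*223300 = 2009700)
m(p) = -3 - 11*p (m(p) = -3 + p*(-12 + p/p) = -3 + p*(-12 + 1) = -3 + p*(-11) = -3 - 11*p)
m((0*3 - 7)*t(2)) + g = (-3 - 11*(0*3 - 7)*2) + 2009700 = (-3 - 11*(0 - 7)*2) + 2009700 = (-3 - (-77)*2) + 2009700 = (-3 - 11*(-14)) + 2009700 = (-3 + 154) + 2009700 = 151 + 2009700 = 2009851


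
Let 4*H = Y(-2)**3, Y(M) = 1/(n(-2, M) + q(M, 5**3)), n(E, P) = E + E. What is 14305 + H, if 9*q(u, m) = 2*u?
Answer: 3662079271/256000 ≈ 14305.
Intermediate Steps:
n(E, P) = 2*E
q(u, m) = 2*u/9 (q(u, m) = (2*u)/9 = 2*u/9)
Y(M) = 1/(-4 + 2*M/9) (Y(M) = 1/(2*(-2) + 2*M/9) = 1/(-4 + 2*M/9))
H = -729/256000 (H = (9/(2*(-18 - 2)))**3/4 = ((9/2)/(-20))**3/4 = ((9/2)*(-1/20))**3/4 = (-9/40)**3/4 = (1/4)*(-729/64000) = -729/256000 ≈ -0.0028477)
14305 + H = 14305 - 729/256000 = 3662079271/256000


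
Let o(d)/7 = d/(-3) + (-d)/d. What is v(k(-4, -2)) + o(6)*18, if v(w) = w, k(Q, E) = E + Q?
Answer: -384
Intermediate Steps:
o(d) = -7 - 7*d/3 (o(d) = 7*(d/(-3) + (-d)/d) = 7*(d*(-⅓) - 1) = 7*(-d/3 - 1) = 7*(-1 - d/3) = -7 - 7*d/3)
v(k(-4, -2)) + o(6)*18 = (-2 - 4) + (-7 - 7/3*6)*18 = -6 + (-7 - 14)*18 = -6 - 21*18 = -6 - 378 = -384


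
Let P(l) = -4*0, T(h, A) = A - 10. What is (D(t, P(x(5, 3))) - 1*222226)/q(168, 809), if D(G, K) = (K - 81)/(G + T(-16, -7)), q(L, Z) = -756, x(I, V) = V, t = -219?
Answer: 52445255/178416 ≈ 293.95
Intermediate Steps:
T(h, A) = -10 + A
P(l) = 0
D(G, K) = (-81 + K)/(-17 + G) (D(G, K) = (K - 81)/(G + (-10 - 7)) = (-81 + K)/(G - 17) = (-81 + K)/(-17 + G))
(D(t, P(x(5, 3))) - 1*222226)/q(168, 809) = ((-81 + 0)/(-17 - 219) - 1*222226)/(-756) = (-81/(-236) - 222226)*(-1/756) = (-1/236*(-81) - 222226)*(-1/756) = (81/236 - 222226)*(-1/756) = -52445255/236*(-1/756) = 52445255/178416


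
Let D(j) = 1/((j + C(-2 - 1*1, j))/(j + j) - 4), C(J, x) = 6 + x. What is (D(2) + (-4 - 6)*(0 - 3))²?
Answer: 7744/9 ≈ 860.44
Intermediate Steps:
D(j) = 1/(-4 + (6 + 2*j)/(2*j)) (D(j) = 1/((j + (6 + j))/(j + j) - 4) = 1/((6 + 2*j)/((2*j)) - 4) = 1/((6 + 2*j)*(1/(2*j)) - 4) = 1/((6 + 2*j)/(2*j) - 4) = 1/(-4 + (6 + 2*j)/(2*j)))
(D(2) + (-4 - 6)*(0 - 3))² = (-1*2/(-3 + 3*2) + (-4 - 6)*(0 - 3))² = (-1*2/(-3 + 6) - 10*(-3))² = (-1*2/3 + 30)² = (-1*2*⅓ + 30)² = (-⅔ + 30)² = (88/3)² = 7744/9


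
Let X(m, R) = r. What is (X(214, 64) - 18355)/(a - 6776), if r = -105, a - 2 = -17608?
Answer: 9230/12191 ≈ 0.75712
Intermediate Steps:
a = -17606 (a = 2 - 17608 = -17606)
X(m, R) = -105
(X(214, 64) - 18355)/(a - 6776) = (-105 - 18355)/(-17606 - 6776) = -18460/(-24382) = -18460*(-1/24382) = 9230/12191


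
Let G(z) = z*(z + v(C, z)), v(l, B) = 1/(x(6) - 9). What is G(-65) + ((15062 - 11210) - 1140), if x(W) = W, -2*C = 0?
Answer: 20876/3 ≈ 6958.7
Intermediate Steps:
C = 0 (C = -½*0 = 0)
v(l, B) = -⅓ (v(l, B) = 1/(6 - 9) = 1/(-3) = -⅓)
G(z) = z*(-⅓ + z) (G(z) = z*(z - ⅓) = z*(-⅓ + z))
G(-65) + ((15062 - 11210) - 1140) = -65*(-⅓ - 65) + ((15062 - 11210) - 1140) = -65*(-196/3) + (3852 - 1140) = 12740/3 + 2712 = 20876/3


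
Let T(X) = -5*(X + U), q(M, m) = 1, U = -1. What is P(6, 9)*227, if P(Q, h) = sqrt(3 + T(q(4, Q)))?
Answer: 227*sqrt(3) ≈ 393.18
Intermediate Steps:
T(X) = 5 - 5*X (T(X) = -5*(X - 1) = -5*(-1 + X) = 5 - 5*X)
P(Q, h) = sqrt(3) (P(Q, h) = sqrt(3 + (5 - 5*1)) = sqrt(3 + (5 - 5)) = sqrt(3 + 0) = sqrt(3))
P(6, 9)*227 = sqrt(3)*227 = 227*sqrt(3)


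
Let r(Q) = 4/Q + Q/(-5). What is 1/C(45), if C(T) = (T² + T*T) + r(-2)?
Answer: 5/20242 ≈ 0.00024701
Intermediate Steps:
r(Q) = 4/Q - Q/5 (r(Q) = 4/Q + Q*(-⅕) = 4/Q - Q/5)
C(T) = -8/5 + 2*T² (C(T) = (T² + T*T) + (4/(-2) - ⅕*(-2)) = (T² + T²) + (4*(-½) + ⅖) = 2*T² + (-2 + ⅖) = 2*T² - 8/5 = -8/5 + 2*T²)
1/C(45) = 1/(-8/5 + 2*45²) = 1/(-8/5 + 2*2025) = 1/(-8/5 + 4050) = 1/(20242/5) = 5/20242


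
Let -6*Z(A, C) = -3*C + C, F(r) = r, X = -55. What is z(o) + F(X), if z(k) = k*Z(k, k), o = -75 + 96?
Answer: 92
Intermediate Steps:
o = 21
Z(A, C) = C/3 (Z(A, C) = -(-3*C + C)/6 = -(-1)*C/3 = C/3)
z(k) = k²/3 (z(k) = k*(k/3) = k²/3)
z(o) + F(X) = (⅓)*21² - 55 = (⅓)*441 - 55 = 147 - 55 = 92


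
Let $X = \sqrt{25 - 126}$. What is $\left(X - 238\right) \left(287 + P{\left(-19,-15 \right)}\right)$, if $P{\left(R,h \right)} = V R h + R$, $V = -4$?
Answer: $207536 - 872 i \sqrt{101} \approx 2.0754 \cdot 10^{5} - 8763.5 i$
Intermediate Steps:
$X = i \sqrt{101}$ ($X = \sqrt{-101} = i \sqrt{101} \approx 10.05 i$)
$P{\left(R,h \right)} = R - 4 R h$ ($P{\left(R,h \right)} = - 4 R h + R = R - 4 R h$)
$\left(X - 238\right) \left(287 + P{\left(-19,-15 \right)}\right) = \left(i \sqrt{101} - 238\right) \left(287 - 19 \left(1 - -60\right)\right) = \left(-238 + i \sqrt{101}\right) \left(287 - 19 \left(1 + 60\right)\right) = \left(-238 + i \sqrt{101}\right) \left(287 - 1159\right) = \left(-238 + i \sqrt{101}\right) \left(-872\right) = 207536 - 872 i \sqrt{101}$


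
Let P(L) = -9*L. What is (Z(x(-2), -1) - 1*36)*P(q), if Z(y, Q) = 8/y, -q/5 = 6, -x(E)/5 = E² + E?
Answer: -9936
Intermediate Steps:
x(E) = -5*E - 5*E² (x(E) = -5*(E² + E) = -5*(E + E²) = -5*E - 5*E²)
q = -30 (q = -5*6 = -30)
(Z(x(-2), -1) - 1*36)*P(q) = (8/((-5*(-2)*(1 - 2))) - 1*36)*(-9*(-30)) = (8/((-5*(-2)*(-1))) - 36)*270 = (8/(-10) - 36)*270 = (8*(-⅒) - 36)*270 = (-⅘ - 36)*270 = -184/5*270 = -9936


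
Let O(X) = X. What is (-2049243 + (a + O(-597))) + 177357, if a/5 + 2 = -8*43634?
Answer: -3617853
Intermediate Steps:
a = -1745370 (a = -10 + 5*(-8*43634) = -10 + 5*(-349072) = -10 - 1745360 = -1745370)
(-2049243 + (a + O(-597))) + 177357 = (-2049243 + (-1745370 - 597)) + 177357 = (-2049243 - 1745967) + 177357 = -3795210 + 177357 = -3617853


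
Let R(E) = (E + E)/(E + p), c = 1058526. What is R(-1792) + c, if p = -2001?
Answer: 4014992702/3793 ≈ 1.0585e+6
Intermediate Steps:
R(E) = 2*E/(-2001 + E) (R(E) = (E + E)/(E - 2001) = (2*E)/(-2001 + E) = 2*E/(-2001 + E))
R(-1792) + c = 2*(-1792)/(-2001 - 1792) + 1058526 = 2*(-1792)/(-3793) + 1058526 = 2*(-1792)*(-1/3793) + 1058526 = 3584/3793 + 1058526 = 4014992702/3793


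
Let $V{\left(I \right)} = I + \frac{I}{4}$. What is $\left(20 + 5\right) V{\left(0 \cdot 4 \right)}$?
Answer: $0$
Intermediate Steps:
$V{\left(I \right)} = \frac{5 I}{4}$ ($V{\left(I \right)} = I + I \frac{1}{4} = I + \frac{I}{4} = \frac{5 I}{4}$)
$\left(20 + 5\right) V{\left(0 \cdot 4 \right)} = \left(20 + 5\right) \frac{5 \cdot 0 \cdot 4}{4} = 25 \cdot \frac{5}{4} \cdot 0 = 25 \cdot 0 = 0$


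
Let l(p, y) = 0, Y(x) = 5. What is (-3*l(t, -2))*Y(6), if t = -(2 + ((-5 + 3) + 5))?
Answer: 0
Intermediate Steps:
t = -5 (t = -(2 + (-2 + 5)) = -(2 + 3) = -1*5 = -5)
(-3*l(t, -2))*Y(6) = -3*0*5 = 0*5 = 0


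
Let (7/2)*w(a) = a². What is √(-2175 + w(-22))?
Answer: I*√99799/7 ≈ 45.13*I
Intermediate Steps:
w(a) = 2*a²/7
√(-2175 + w(-22)) = √(-2175 + (2/7)*(-22)²) = √(-2175 + (2/7)*484) = √(-2175 + 968/7) = √(-14257/7) = I*√99799/7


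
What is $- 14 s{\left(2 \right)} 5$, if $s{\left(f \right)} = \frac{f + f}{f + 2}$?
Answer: $-70$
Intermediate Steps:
$s{\left(f \right)} = \frac{2 f}{2 + f}$
$- 14 s{\left(2 \right)} 5 = - 14 \cdot 2 \cdot 2 \frac{1}{2 + 2} \cdot 5 = - 14 \cdot 2 \cdot 2 \cdot \frac{1}{4} \cdot 5 = \left(-14\right) 1 \cdot 5 = \left(-14\right) 5 = -70$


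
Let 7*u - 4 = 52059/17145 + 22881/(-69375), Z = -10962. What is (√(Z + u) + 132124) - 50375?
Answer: 81749 + I*√66708524603457898/2466975 ≈ 81749.0 + 104.69*I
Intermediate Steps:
u = 177267464/185023125 (u = 4/7 + (52059/17145 + 22881/(-69375))/7 = 4/7 + (52059*(1/17145) + 22881*(-1/69375))/7 = 4/7 + (17353/5715 - 7627/23125)/7 = 4/7 + (⅐)*(71539964/26431875) = 4/7 + 71539964/185023125 = 177267464/185023125 ≈ 0.95808)
(√(Z + u) + 132124) - 50375 = (√(-10962 + 177267464/185023125) + 132124) - 50375 = (√(-2028046228786/185023125) + 132124) - 50375 = (I*√66708524603457898/2466975 + 132124) - 50375 = (132124 + I*√66708524603457898/2466975) - 50375 = 81749 + I*√66708524603457898/2466975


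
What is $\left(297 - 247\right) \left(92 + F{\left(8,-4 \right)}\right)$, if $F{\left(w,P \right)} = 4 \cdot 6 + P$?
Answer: $5600$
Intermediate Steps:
$F{\left(w,P \right)} = 24 + P$
$\left(297 - 247\right) \left(92 + F{\left(8,-4 \right)}\right) = \left(297 - 247\right) \left(92 + \left(24 - 4\right)\right) = 50 \left(92 + 20\right) = 50 \cdot 112 = 5600$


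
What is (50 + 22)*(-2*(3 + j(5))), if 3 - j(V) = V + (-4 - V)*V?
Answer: -6624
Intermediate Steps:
j(V) = 3 - V - V*(-4 - V) (j(V) = 3 - (V + (-4 - V)*V) = 3 - (V + V*(-4 - V)) = 3 + (-V - V*(-4 - V)) = 3 - V - V*(-4 - V))
(50 + 22)*(-2*(3 + j(5))) = (50 + 22)*(-2*(3 + (3 + 5**2 + 3*5))) = 72*(-2*(3 + (3 + 25 + 15))) = 72*(-2*(3 + 43)) = 72*(-2*46) = 72*(-92) = -6624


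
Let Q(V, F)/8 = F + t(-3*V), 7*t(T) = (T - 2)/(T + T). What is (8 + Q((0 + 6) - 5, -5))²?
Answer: 425104/441 ≈ 963.96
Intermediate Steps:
t(T) = (-2 + T)/(14*T) (t(T) = ((T - 2)/(T + T))/7 = ((-2 + T)/((2*T)))/7 = ((-2 + T)*(1/(2*T)))/7 = ((-2 + T)/(2*T))/7 = (-2 + T)/(14*T))
Q(V, F) = 8*F - 4*(-2 - 3*V)/(21*V) (Q(V, F) = 8*(F + (-2 - 3*V)/(14*((-3*V)))) = 8*(F + (-1/(3*V))*(-2 - 3*V)/14) = 8*(F - (-2 - 3*V)/(42*V)) = 8*F - 4*(-2 - 3*V)/(21*V))
(8 + Q((0 + 6) - 5, -5))² = (8 + (4/7 + 8*(-5) + 8/(21*((0 + 6) - 5))))² = (8 + (4/7 - 40 + 8/(21*(6 - 5))))² = (8 + (4/7 - 40 + (8/21)/1))² = (8 + (4/7 - 40 + (8/21)*1))² = (8 + (4/7 - 40 + 8/21))² = (8 - 820/21)² = (-652/21)² = 425104/441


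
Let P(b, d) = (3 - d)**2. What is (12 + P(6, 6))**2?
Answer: 441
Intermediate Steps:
(12 + P(6, 6))**2 = (12 + (-3 + 6)**2)**2 = (12 + 3**2)**2 = (12 + 9)**2 = 21**2 = 441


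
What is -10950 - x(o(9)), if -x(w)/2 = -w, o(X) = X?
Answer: -10968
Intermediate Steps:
x(w) = 2*w (x(w) = -(-2)*w = 2*w)
-10950 - x(o(9)) = -10950 - 2*9 = -10950 - 1*18 = -10950 - 18 = -10968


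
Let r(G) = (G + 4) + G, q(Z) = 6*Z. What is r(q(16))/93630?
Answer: 98/46815 ≈ 0.0020933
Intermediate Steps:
r(G) = 4 + 2*G (r(G) = (4 + G) + G = 4 + 2*G)
r(q(16))/93630 = (4 + 2*(6*16))/93630 = (4 + 2*96)*(1/93630) = (4 + 192)*(1/93630) = 196*(1/93630) = 98/46815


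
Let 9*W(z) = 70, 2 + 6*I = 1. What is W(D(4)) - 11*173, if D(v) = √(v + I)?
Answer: -17057/9 ≈ -1895.2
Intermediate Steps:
I = -⅙ (I = -⅓ + (⅙)*1 = -⅓ + ⅙ = -⅙ ≈ -0.16667)
D(v) = √(-⅙ + v) (D(v) = √(v - ⅙) = √(-⅙ + v))
W(z) = 70/9 (W(z) = (⅑)*70 = 70/9)
W(D(4)) - 11*173 = 70/9 - 11*173 = 70/9 - 1*1903 = 70/9 - 1903 = -17057/9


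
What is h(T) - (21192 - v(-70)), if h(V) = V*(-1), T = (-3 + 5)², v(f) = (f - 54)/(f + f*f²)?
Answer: -3635855798/171535 ≈ -21196.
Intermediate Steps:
v(f) = (-54 + f)/(f + f³)
T = 4 (T = 2² = 4)
h(V) = -V
h(T) - (21192 - v(-70)) = -1*4 - (21192 - (-54 - 70)/(-70 + (-70)³)) = -4 - (21192 - (-124)/(-70 - 343000)) = -4 - (21192 - (-124)/(-343070)) = -4 - (21192 - (-1)*(-124)/343070) = -4 - (21192 - 1*62/171535) = -4 - (21192 - 62/171535) = -4 - 1*3635169658/171535 = -4 - 3635169658/171535 = -3635855798/171535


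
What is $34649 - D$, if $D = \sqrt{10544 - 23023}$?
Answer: $34649 - i \sqrt{12479} \approx 34649.0 - 111.71 i$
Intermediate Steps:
$D = i \sqrt{12479}$ ($D = \sqrt{-12479} = i \sqrt{12479} \approx 111.71 i$)
$34649 - D = 34649 - i \sqrt{12479}$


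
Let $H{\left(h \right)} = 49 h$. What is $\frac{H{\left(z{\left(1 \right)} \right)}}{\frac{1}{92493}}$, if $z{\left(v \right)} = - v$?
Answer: $-4532157$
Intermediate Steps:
$\frac{H{\left(z{\left(1 \right)} \right)}}{\frac{1}{92493}} = \frac{49 \left(\left(-1\right) 1\right)}{\frac{1}{92493}} = 49 \left(-1\right) \frac{1}{\frac{1}{92493}} = \left(-49\right) 92493 = -4532157$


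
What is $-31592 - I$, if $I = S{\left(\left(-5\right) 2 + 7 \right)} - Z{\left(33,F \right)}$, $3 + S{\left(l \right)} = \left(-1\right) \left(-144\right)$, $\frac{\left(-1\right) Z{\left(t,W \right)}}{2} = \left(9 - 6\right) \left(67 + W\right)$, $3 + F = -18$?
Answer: $-32009$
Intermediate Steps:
$F = -21$ ($F = -3 - 18 = -21$)
$Z{\left(t,W \right)} = -402 - 6 W$ ($Z{\left(t,W \right)} = - 2 \left(9 - 6\right) \left(67 + W\right) = - 2 \cdot 3 \left(67 + W\right) = - 2 \left(201 + 3 W\right) = -402 - 6 W$)
$S{\left(l \right)} = 141$ ($S{\left(l \right)} = -3 - -144 = -3 + 144 = 141$)
$I = 417$ ($I = 141 - \left(-402 - -126\right) = 141 - \left(-402 + 126\right) = 141 - -276 = 141 + 276 = 417$)
$-31592 - I = -31592 - 417 = -32009$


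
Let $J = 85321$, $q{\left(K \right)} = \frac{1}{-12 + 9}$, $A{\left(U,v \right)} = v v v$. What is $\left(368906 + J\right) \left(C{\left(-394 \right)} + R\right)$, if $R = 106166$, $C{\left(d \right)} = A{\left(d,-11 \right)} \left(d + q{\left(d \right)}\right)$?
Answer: $286627987039$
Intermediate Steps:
$A{\left(U,v \right)} = v^{3}$ ($A{\left(U,v \right)} = v^{2} v = v^{3}$)
$q{\left(K \right)} = - \frac{1}{3}$ ($q{\left(K \right)} = \frac{1}{-3} = - \frac{1}{3}$)
$C{\left(d \right)} = \frac{1331}{3} - 1331 d$ ($C{\left(d \right)} = \left(-11\right)^{3} \left(d - \frac{1}{3}\right) = - 1331 \left(- \frac{1}{3} + d\right) = \frac{1331}{3} - 1331 d$)
$\left(368906 + J\right) \left(C{\left(-394 \right)} + R\right) = \left(368906 + 85321\right) \left(\left(\frac{1331}{3} - -524414\right) + 106166\right) = 454227 \left(\left(\frac{1331}{3} + 524414\right) + 106166\right) = 454227 \left(\frac{1574573}{3} + 106166\right) = 454227 \cdot \frac{1893071}{3} = 286627987039$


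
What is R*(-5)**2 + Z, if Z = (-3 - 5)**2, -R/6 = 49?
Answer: -7286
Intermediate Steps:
R = -294 (R = -6*49 = -294)
Z = 64 (Z = (-8)**2 = 64)
R*(-5)**2 + Z = -294*(-5)**2 + 64 = -294*25 + 64 = -7350 + 64 = -7286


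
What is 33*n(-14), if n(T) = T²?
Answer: 6468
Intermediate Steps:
33*n(-14) = 33*(-14)² = 33*196 = 6468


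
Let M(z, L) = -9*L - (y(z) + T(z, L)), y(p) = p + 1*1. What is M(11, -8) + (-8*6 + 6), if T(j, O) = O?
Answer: 26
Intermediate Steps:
y(p) = 1 + p (y(p) = p + 1 = 1 + p)
M(z, L) = -1 - z - 10*L (M(z, L) = -9*L - ((1 + z) + L) = -9*L - (1 + L + z) = -9*L + (-1 - L - z) = -1 - z - 10*L)
M(11, -8) + (-8*6 + 6) = (-1 - 1*11 - 10*(-8)) + (-8*6 + 6) = (-1 - 11 + 80) + (-48 + 6) = 68 - 42 = 26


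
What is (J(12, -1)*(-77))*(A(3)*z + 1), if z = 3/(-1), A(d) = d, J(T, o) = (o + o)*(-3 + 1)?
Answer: 2464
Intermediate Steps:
J(T, o) = -4*o (J(T, o) = (2*o)*(-2) = -4*o)
z = -3 (z = 3*(-1) = -3)
(J(12, -1)*(-77))*(A(3)*z + 1) = (-4*(-1)*(-77))*(3*(-3) + 1) = (4*(-77))*(-9 + 1) = -308*(-8) = 2464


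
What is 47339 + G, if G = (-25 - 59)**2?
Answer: 54395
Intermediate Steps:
G = 7056 (G = (-84)**2 = 7056)
47339 + G = 47339 + 7056 = 54395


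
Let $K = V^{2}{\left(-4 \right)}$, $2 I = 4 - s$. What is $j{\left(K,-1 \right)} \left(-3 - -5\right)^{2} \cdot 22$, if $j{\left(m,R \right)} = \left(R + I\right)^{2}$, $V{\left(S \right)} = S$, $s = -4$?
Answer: $792$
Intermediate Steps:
$I = 4$ ($I = \frac{4 - -4}{2} = \frac{4 + 4}{2} = \frac{1}{2} \cdot 8 = 4$)
$K = 16$ ($K = \left(-4\right)^{2} = 16$)
$j{\left(m,R \right)} = \left(4 + R\right)^{2}$ ($j{\left(m,R \right)} = \left(R + 4\right)^{2} = \left(4 + R\right)^{2}$)
$j{\left(K,-1 \right)} \left(-3 - -5\right)^{2} \cdot 22 = \left(4 - 1\right)^{2} \left(-3 - -5\right)^{2} \cdot 22 = 3^{2} \left(-3 + 5\right)^{2} \cdot 22 = 9 \cdot 2^{2} \cdot 22 = 9 \cdot 4 \cdot 22 = 36 \cdot 22 = 792$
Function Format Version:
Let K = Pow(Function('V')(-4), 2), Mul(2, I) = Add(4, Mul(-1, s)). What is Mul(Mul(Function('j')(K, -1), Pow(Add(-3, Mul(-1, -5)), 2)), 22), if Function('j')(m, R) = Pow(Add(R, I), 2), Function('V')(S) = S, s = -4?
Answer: 792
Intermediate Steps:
I = 4 (I = Mul(Rational(1, 2), Add(4, Mul(-1, -4))) = Mul(Rational(1, 2), Add(4, 4)) = Mul(Rational(1, 2), 8) = 4)
K = 16 (K = Pow(-4, 2) = 16)
Function('j')(m, R) = Pow(Add(4, R), 2) (Function('j')(m, R) = Pow(Add(R, 4), 2) = Pow(Add(4, R), 2))
Mul(Mul(Function('j')(K, -1), Pow(Add(-3, Mul(-1, -5)), 2)), 22) = Mul(Mul(Pow(Add(4, -1), 2), Pow(Add(-3, Mul(-1, -5)), 2)), 22) = Mul(Mul(Pow(3, 2), Pow(Add(-3, 5), 2)), 22) = Mul(Mul(9, Pow(2, 2)), 22) = Mul(Mul(9, 4), 22) = Mul(36, 22) = 792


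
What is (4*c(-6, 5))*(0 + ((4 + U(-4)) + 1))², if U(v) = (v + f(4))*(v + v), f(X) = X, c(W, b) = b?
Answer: 500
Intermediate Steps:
U(v) = 2*v*(4 + v) (U(v) = (v + 4)*(v + v) = (4 + v)*(2*v) = 2*v*(4 + v))
(4*c(-6, 5))*(0 + ((4 + U(-4)) + 1))² = (4*5)*(0 + ((4 + 2*(-4)*(4 - 4)) + 1))² = 20*(0 + ((4 + 2*(-4)*0) + 1))² = 20*(0 + ((4 + 0) + 1))² = 20*(0 + (4 + 1))² = 20*(0 + 5)² = 20*5² = 20*25 = 500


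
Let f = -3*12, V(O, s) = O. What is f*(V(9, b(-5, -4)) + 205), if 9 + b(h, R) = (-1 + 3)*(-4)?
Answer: -7704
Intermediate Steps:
b(h, R) = -17 (b(h, R) = -9 + (-1 + 3)*(-4) = -9 + 2*(-4) = -9 - 8 = -17)
f = -36
f*(V(9, b(-5, -4)) + 205) = -36*(9 + 205) = -36*214 = -7704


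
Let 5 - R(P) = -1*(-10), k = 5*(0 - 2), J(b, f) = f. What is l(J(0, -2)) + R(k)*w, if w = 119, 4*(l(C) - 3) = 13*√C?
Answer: -592 + 13*I*√2/4 ≈ -592.0 + 4.5962*I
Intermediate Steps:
l(C) = 3 + 13*√C/4 (l(C) = 3 + (13*√C)/4 = 3 + 13*√C/4)
k = -10 (k = 5*(-2) = -10)
R(P) = -5 (R(P) = 5 - (-1)*(-10) = 5 - 1*10 = 5 - 10 = -5)
l(J(0, -2)) + R(k)*w = (3 + 13*√(-2)/4) - 5*119 = (3 + 13*(I*√2)/4) - 595 = (3 + 13*I*√2/4) - 595 = -592 + 13*I*√2/4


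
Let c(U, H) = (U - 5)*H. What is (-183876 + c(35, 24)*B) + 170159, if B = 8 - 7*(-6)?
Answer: 22283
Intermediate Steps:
c(U, H) = H*(-5 + U) (c(U, H) = (-5 + U)*H = H*(-5 + U))
B = 50 (B = 8 + 42 = 50)
(-183876 + c(35, 24)*B) + 170159 = (-183876 + (24*(-5 + 35))*50) + 170159 = (-183876 + (24*30)*50) + 170159 = (-183876 + 720*50) + 170159 = (-183876 + 36000) + 170159 = -147876 + 170159 = 22283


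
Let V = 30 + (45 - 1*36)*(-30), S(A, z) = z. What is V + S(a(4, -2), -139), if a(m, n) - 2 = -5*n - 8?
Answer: -379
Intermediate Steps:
a(m, n) = -6 - 5*n (a(m, n) = 2 + (-5*n - 8) = 2 + (-8 - 5*n) = -6 - 5*n)
V = -240 (V = 30 + (45 - 36)*(-30) = 30 + 9*(-30) = 30 - 270 = -240)
V + S(a(4, -2), -139) = -240 - 139 = -379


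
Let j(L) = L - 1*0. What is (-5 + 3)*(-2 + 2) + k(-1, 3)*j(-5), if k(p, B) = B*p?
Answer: 15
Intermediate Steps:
j(L) = L (j(L) = L + 0 = L)
(-5 + 3)*(-2 + 2) + k(-1, 3)*j(-5) = (-5 + 3)*(-2 + 2) + (3*(-1))*(-5) = -2*0 - 3*(-5) = 0 + 15 = 15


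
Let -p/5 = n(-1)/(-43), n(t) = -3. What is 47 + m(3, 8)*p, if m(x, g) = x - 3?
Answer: 47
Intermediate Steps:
m(x, g) = -3 + x
p = -15/43 (p = -(-15)/(-43) = -(-15)*(-1)/43 = -5*3/43 = -15/43 ≈ -0.34884)
47 + m(3, 8)*p = 47 + (-3 + 3)*(-15/43) = 47 + 0*(-15/43) = 47 + 0 = 47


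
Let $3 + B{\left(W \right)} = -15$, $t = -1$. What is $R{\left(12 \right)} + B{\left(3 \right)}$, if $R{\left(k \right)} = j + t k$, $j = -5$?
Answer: $-35$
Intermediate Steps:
$B{\left(W \right)} = -18$ ($B{\left(W \right)} = -3 - 15 = -18$)
$R{\left(k \right)} = -5 - k$
$R{\left(12 \right)} + B{\left(3 \right)} = \left(-5 - 12\right) - 18 = -17 - 18 = -35$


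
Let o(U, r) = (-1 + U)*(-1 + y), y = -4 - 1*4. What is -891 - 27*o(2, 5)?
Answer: -648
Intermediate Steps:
y = -8 (y = -4 - 4 = -8)
o(U, r) = 9 - 9*U (o(U, r) = (-1 + U)*(-1 - 8) = (-1 + U)*(-9) = 9 - 9*U)
-891 - 27*o(2, 5) = -891 - 27*(9 - 9*2) = -891 - 27*(9 - 18) = -891 - 27*(-9) = -891 + 243 = -648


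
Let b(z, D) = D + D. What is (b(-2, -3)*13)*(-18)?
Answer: 1404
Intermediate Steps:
b(z, D) = 2*D
(b(-2, -3)*13)*(-18) = ((2*(-3))*13)*(-18) = -6*13*(-18) = -78*(-18) = 1404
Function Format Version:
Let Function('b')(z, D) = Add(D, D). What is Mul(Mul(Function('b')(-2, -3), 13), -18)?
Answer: 1404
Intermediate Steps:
Function('b')(z, D) = Mul(2, D)
Mul(Mul(Function('b')(-2, -3), 13), -18) = Mul(Mul(Mul(2, -3), 13), -18) = Mul(Mul(-6, 13), -18) = Mul(-78, -18) = 1404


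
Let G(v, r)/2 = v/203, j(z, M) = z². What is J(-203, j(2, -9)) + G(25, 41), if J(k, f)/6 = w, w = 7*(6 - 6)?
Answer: 50/203 ≈ 0.24631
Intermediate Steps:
w = 0 (w = 7*0 = 0)
G(v, r) = 2*v/203 (G(v, r) = 2*(v/203) = 2*v/203)
J(k, f) = 0 (J(k, f) = 6*0 = 0)
J(-203, j(2, -9)) + G(25, 41) = 0 + (2/203)*25 = 0 + 50/203 = 50/203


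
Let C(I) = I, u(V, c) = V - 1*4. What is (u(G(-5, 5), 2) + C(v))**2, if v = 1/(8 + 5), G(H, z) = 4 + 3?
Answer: 1600/169 ≈ 9.4675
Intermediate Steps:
G(H, z) = 7
v = 1/13 ≈ 0.076923
u(V, c) = -4 + V (u(V, c) = V - 4 = -4 + V)
(u(G(-5, 5), 2) + C(v))**2 = ((-4 + 7) + 1/13)**2 = (3 + 1/13)**2 = (40/13)**2 = 1600/169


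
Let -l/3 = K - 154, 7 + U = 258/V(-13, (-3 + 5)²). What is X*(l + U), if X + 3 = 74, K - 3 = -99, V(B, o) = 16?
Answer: 431183/8 ≈ 53898.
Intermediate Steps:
K = -96 (K = 3 - 99 = -96)
U = 73/8 (U = -7 + 258/16 = -7 + 258*(1/16) = -7 + 129/8 = 73/8 ≈ 9.1250)
l = 750 (l = -3*(-96 - 154) = -3*(-250) = 750)
X = 71 (X = -3 + 74 = 71)
X*(l + U) = 71*(750 + 73/8) = 71*(6073/8) = 431183/8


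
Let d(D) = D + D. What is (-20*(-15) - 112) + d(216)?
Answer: 620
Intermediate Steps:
d(D) = 2*D
(-20*(-15) - 112) + d(216) = (-20*(-15) - 112) + 2*216 = (300 - 112) + 432 = 188 + 432 = 620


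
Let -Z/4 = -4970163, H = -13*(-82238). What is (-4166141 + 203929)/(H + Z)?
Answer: -1981106/10474873 ≈ -0.18913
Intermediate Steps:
H = 1069094
Z = 19880652 (Z = -4*(-4970163) = 19880652)
(-4166141 + 203929)/(H + Z) = (-4166141 + 203929)/(1069094 + 19880652) = -3962212/20949746 = -3962212*1/20949746 = -1981106/10474873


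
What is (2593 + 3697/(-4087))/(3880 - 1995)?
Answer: 10593894/7703995 ≈ 1.3751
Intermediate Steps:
(2593 + 3697/(-4087))/(3880 - 1995) = (2593 + 3697*(-1/4087))/1885 = (2593 - 3697/4087)*(1/1885) = (10593894/4087)*(1/1885) = 10593894/7703995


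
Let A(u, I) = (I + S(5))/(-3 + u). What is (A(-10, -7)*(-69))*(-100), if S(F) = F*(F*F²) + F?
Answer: -4298700/13 ≈ -3.3067e+5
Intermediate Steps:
S(F) = F + F⁴ (S(F) = F*F³ + F = F⁴ + F = F + F⁴)
A(u, I) = (630 + I)/(-3 + u) (A(u, I) = (I + (5 + 5⁴))/(-3 + u) = (I + (5 + 625))/(-3 + u) = (I + 630)/(-3 + u) = (630 + I)/(-3 + u))
(A(-10, -7)*(-69))*(-100) = (((630 - 7)/(-3 - 10))*(-69))*(-100) = ((623/(-13))*(-69))*(-100) = (-1/13*623*(-69))*(-100) = -623/13*(-69)*(-100) = (42987/13)*(-100) = -4298700/13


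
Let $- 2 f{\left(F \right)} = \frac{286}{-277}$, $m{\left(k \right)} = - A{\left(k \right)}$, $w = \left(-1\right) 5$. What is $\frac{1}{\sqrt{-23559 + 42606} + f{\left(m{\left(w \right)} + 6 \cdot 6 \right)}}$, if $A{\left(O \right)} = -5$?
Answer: $- \frac{39611}{1461436814} + \frac{76729 \sqrt{19047}}{1461436814} \approx 0.0072188$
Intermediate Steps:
$w = -5$
$m{\left(k \right)} = 5$ ($m{\left(k \right)} = \left(-1\right) \left(-5\right) = 5$)
$f{\left(F \right)} = \frac{143}{277}$ ($f{\left(F \right)} = - \frac{286 \frac{1}{-277}}{2} = - \frac{286 \left(- \frac{1}{277}\right)}{2} = \left(- \frac{1}{2}\right) \left(- \frac{286}{277}\right) = \frac{143}{277}$)
$\frac{1}{\sqrt{-23559 + 42606} + f{\left(m{\left(w \right)} + 6 \cdot 6 \right)}} = \frac{1}{\sqrt{-23559 + 42606} + \frac{143}{277}} = \frac{1}{\sqrt{19047} + \frac{143}{277}} = \frac{1}{\frac{143}{277} + \sqrt{19047}}$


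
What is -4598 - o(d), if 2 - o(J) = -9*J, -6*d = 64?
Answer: -4504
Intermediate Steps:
d = -32/3 (d = -⅙*64 = -32/3 ≈ -10.667)
o(J) = 2 + 9*J (o(J) = 2 - (-9)*J = 2 + 9*J)
-4598 - o(d) = -4598 - (2 + 9*(-32/3)) = -4598 - (2 - 96) = -4598 - 1*(-94) = -4598 + 94 = -4504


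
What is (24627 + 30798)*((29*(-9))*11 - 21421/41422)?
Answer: -6592470257775/41422 ≈ -1.5915e+8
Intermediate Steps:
(24627 + 30798)*((29*(-9))*11 - 21421/41422) = 55425*(-261*11 - 21421*1/41422) = 55425*(-2871 - 21421/41422) = 55425*(-118943983/41422) = -6592470257775/41422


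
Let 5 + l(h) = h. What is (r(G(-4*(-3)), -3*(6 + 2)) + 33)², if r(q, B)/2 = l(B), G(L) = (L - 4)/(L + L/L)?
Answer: 625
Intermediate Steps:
l(h) = -5 + h
G(L) = (-4 + L)/(1 + L) (G(L) = (-4 + L)/(L + 1) = (-4 + L)/(1 + L))
r(q, B) = -10 + 2*B (r(q, B) = 2*(-5 + B) = -10 + 2*B)
(r(G(-4*(-3)), -3*(6 + 2)) + 33)² = ((-10 + 2*(-3*(6 + 2))) + 33)² = ((-10 + 2*(-3*8)) + 33)² = ((-10 + 2*(-24)) + 33)² = ((-10 - 48) + 33)² = (-58 + 33)² = (-25)² = 625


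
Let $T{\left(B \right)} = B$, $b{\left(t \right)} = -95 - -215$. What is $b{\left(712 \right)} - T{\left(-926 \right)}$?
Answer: $1046$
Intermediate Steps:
$b{\left(t \right)} = 120$ ($b{\left(t \right)} = -95 + 215 = 120$)
$b{\left(712 \right)} - T{\left(-926 \right)} = 120 - -926 = 120 + 926 = 1046$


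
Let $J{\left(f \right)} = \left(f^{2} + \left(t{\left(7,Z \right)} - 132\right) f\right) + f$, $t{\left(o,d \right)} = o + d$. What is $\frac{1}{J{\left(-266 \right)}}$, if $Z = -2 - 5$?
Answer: $\frac{1}{105602} \approx 9.4695 \cdot 10^{-6}$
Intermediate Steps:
$Z = -7$ ($Z = -2 - 5 = -7$)
$t{\left(o,d \right)} = d + o$
$J{\left(f \right)} = f^{2} - 131 f$ ($J{\left(f \right)} = \left(f^{2} + \left(\left(-7 + 7\right) - 132\right) f\right) + f = \left(f^{2} + \left(0 - 132\right) f\right) + f = \left(f^{2} - 132 f\right) + f = f^{2} - 131 f$)
$\frac{1}{J{\left(-266 \right)}} = \frac{1}{\left(-266\right) \left(-131 - 266\right)} = \frac{1}{\left(-266\right) \left(-397\right)} = \frac{1}{105602}$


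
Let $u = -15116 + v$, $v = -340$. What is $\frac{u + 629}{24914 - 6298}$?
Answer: $- \frac{14827}{18616} \approx -0.79646$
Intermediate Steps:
$u = -15456$ ($u = -15116 - 340 = -15456$)
$\frac{u + 629}{24914 - 6298} = \frac{-15456 + 629}{24914 - 6298} = - \frac{14827}{18616}$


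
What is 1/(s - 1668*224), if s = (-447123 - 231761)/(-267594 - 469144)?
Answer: -368369/137634106766 ≈ -2.6764e-6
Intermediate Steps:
s = 339442/368369 (s = -678884/(-736738) = -678884*(-1/736738) = 339442/368369 ≈ 0.92147)
1/(s - 1668*224) = 1/(339442/368369 - 1668*224) = 1/(339442/368369 - 373632) = 1/(-137634106766/368369) = -368369/137634106766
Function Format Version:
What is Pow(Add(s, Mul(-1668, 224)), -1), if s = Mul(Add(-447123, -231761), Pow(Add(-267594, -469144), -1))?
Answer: Rational(-368369, 137634106766) ≈ -2.6764e-6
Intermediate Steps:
s = Rational(339442, 368369) (s = Mul(-678884, Pow(-736738, -1)) = Mul(-678884, Rational(-1, 736738)) = Rational(339442, 368369) ≈ 0.92147)
Pow(Add(s, Mul(-1668, 224)), -1) = Pow(Add(Rational(339442, 368369), Mul(-1668, 224)), -1) = Pow(Add(Rational(339442, 368369), -373632), -1) = Pow(Rational(-137634106766, 368369), -1) = Rational(-368369, 137634106766)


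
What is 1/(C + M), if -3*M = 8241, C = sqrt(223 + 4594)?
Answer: -2747/7541192 - sqrt(4817)/7541192 ≈ -0.00037347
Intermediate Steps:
C = sqrt(4817) ≈ 69.405
M = -2747 (M = -1/3*8241 = -2747)
1/(C + M) = 1/(sqrt(4817) - 2747) = 1/(-2747 + sqrt(4817))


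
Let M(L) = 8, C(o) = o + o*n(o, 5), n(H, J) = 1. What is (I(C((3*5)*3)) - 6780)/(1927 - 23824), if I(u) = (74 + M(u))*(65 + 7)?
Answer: 292/7299 ≈ 0.040006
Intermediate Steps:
C(o) = 2*o (C(o) = o + o*1 = o + o = 2*o)
I(u) = 5904 (I(u) = (74 + 8)*(65 + 7) = 82*72 = 5904)
(I(C((3*5)*3)) - 6780)/(1927 - 23824) = (5904 - 6780)/(1927 - 23824) = -876/(-21897) = -876*(-1/21897) = 292/7299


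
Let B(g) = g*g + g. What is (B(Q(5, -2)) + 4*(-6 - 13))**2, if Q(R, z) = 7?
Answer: 400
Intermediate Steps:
B(g) = g + g**2 (B(g) = g**2 + g = g + g**2)
(B(Q(5, -2)) + 4*(-6 - 13))**2 = (7*(1 + 7) + 4*(-6 - 13))**2 = (7*8 + 4*(-19))**2 = (56 - 76)**2 = (-20)**2 = 400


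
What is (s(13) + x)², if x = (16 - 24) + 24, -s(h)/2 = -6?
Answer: 784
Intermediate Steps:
s(h) = 12 (s(h) = -2*(-6) = 12)
x = 16 (x = -8 + 24 = 16)
(s(13) + x)² = (12 + 16)² = 28² = 784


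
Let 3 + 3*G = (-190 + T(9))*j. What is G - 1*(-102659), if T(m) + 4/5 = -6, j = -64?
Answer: 534282/5 ≈ 1.0686e+5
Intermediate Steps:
T(m) = -34/5 (T(m) = -⅘ - 6 = -34/5)
G = 20987/5 (G = -1 + ((-190 - 34/5)*(-64))/3 = -1 + (-984/5*(-64))/3 = -1 + (⅓)*(62976/5) = -1 + 20992/5 = 20987/5 ≈ 4197.4)
G - 1*(-102659) = 20987/5 - 1*(-102659) = 20987/5 + 102659 = 534282/5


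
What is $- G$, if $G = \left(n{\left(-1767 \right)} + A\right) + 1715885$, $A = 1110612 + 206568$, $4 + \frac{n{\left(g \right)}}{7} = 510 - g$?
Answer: $-3048976$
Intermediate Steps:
$n{\left(g \right)} = 3542 - 7 g$ ($n{\left(g \right)} = -28 + 7 \left(510 - g\right) = -28 - \left(-3570 + 7 g\right) = 3542 - 7 g$)
$A = 1317180$
$G = 3048976$ ($G = \left(\left(3542 - -12369\right) + 1317180\right) + 1715885 = \left(\left(3542 + 12369\right) + 1317180\right) + 1715885 = \left(15911 + 1317180\right) + 1715885 = 1333091 + 1715885 = 3048976$)
$- G = \left(-1\right) 3048976 = -3048976$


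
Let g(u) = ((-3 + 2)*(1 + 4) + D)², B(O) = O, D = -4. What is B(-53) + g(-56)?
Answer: 28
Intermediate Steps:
g(u) = 81 (g(u) = ((-3 + 2)*(1 + 4) - 4)² = (-1*5 - 4)² = (-5 - 4)² = (-9)² = 81)
B(-53) + g(-56) = -53 + 81 = 28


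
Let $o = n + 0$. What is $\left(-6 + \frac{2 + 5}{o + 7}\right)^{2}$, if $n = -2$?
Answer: $\frac{529}{25} \approx 21.16$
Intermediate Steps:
$o = -2$ ($o = -2 + 0 = -2$)
$\left(-6 + \frac{2 + 5}{o + 7}\right)^{2} = \left(-6 + \frac{2 + 5}{-2 + 7}\right)^{2} = \left(-6 + \frac{7}{5}\right)^{2} = \left(- \frac{23}{5}\right)^{2} = \frac{529}{25}$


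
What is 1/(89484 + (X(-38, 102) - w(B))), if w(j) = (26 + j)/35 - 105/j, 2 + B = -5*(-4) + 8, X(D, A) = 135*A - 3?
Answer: 910/93960733 ≈ 9.6849e-6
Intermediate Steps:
X(D, A) = -3 + 135*A
B = 26 (B = -2 + (-5*(-4) + 8) = -2 + (20 + 8) = -2 + 28 = 26)
w(j) = 26/35 - 105/j + j/35 (w(j) = (26 + j)*(1/35) - 105/j = (26/35 + j/35) - 105/j = 26/35 - 105/j + j/35)
1/(89484 + (X(-38, 102) - w(B))) = 1/(89484 + ((-3 + 135*102) - (-3675 + 26*(26 + 26))/(35*26))) = 1/(89484 + ((-3 + 13770) - (-3675 + 26*52)/(35*26))) = 1/(89484 + (13767 - (-3675 + 1352)/(35*26))) = 1/(89484 + (13767 - (-2323)/(35*26))) = 1/(89484 + (13767 - 1*(-2323/910))) = 1/(89484 + (13767 + 2323/910)) = 1/(89484 + 12530293/910) = 1/(93960733/910) = 910/93960733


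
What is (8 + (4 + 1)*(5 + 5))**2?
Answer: 3364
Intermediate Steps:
(8 + (4 + 1)*(5 + 5))**2 = (8 + 5*10)**2 = (8 + 50)**2 = 58**2 = 3364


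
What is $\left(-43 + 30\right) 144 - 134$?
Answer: $-2006$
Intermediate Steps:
$\left(-43 + 30\right) 144 - 134 = \left(-13\right) 144 - 134 = -1872 - 134 = -2006$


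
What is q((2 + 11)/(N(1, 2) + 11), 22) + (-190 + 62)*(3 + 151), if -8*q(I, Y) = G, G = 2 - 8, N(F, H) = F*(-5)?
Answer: -78845/4 ≈ -19711.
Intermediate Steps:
N(F, H) = -5*F
G = -6
q(I, Y) = ¾ (q(I, Y) = -⅛*(-6) = ¾)
q((2 + 11)/(N(1, 2) + 11), 22) + (-190 + 62)*(3 + 151) = ¾ + (-190 + 62)*(3 + 151) = ¾ - 128*154 = ¾ - 19712 = -78845/4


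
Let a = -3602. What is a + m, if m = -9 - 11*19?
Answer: -3820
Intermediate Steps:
m = -218 (m = -9 - 209 = -218)
a + m = -3602 - 218 = -3820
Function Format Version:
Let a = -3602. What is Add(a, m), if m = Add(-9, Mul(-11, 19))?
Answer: -3820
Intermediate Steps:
m = -218 (m = Add(-9, -209) = -218)
Add(a, m) = Add(-3602, -218) = -3820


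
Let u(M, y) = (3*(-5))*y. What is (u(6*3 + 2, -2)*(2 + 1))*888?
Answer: 79920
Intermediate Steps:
u(M, y) = -15*y
(u(6*3 + 2, -2)*(2 + 1))*888 = ((-15*(-2))*(2 + 1))*888 = (30*3)*888 = 90*888 = 79920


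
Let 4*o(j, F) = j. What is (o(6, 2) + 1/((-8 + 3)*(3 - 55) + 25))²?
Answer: 734449/324900 ≈ 2.2605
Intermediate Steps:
o(j, F) = j/4
(o(6, 2) + 1/((-8 + 3)*(3 - 55) + 25))² = ((¼)*6 + 1/((-8 + 3)*(3 - 55) + 25))² = (3/2 + 1/(-5*(-52) + 25))² = (3/2 + 1/(260 + 25))² = (3/2 + 1/285)² = (857/570)² = 734449/324900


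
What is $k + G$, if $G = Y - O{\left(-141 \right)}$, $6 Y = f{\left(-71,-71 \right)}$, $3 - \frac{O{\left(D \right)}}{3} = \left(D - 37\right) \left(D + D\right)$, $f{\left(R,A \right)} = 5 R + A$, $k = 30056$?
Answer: $180564$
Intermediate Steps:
$f{\left(R,A \right)} = A + 5 R$
$O{\left(D \right)} = 9 - 6 D \left(-37 + D\right)$ ($O{\left(D \right)} = 9 - 3 \left(D - 37\right) \left(D + D\right) = 9 - 3 \left(-37 + D\right) 2 D = 9 - 3 \cdot 2 D \left(-37 + D\right) = 9 - 6 D \left(-37 + D\right)$)
$Y = -71$ ($Y = \frac{-71 + 5 \left(-71\right)}{6} = \frac{-71 - 355}{6} = \frac{1}{6} \left(-426\right) = -71$)
$G = 150508$ ($G = -71 - \left(9 - 6 \left(-141\right)^{2} + 222 \left(-141\right)\right) = -71 - \left(9 - 119286 - 31302\right) = -71 - -150579 = -71 + 150579 = 150508$)
$k + G = 30056 + 150508 = 180564$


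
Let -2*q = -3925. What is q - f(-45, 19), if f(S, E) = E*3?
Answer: 3811/2 ≈ 1905.5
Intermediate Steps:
q = 3925/2 (q = -1/2*(-3925) = 3925/2 ≈ 1962.5)
f(S, E) = 3*E
q - f(-45, 19) = 3925/2 - 3*19 = 3925/2 - 1*57 = 3925/2 - 57 = 3811/2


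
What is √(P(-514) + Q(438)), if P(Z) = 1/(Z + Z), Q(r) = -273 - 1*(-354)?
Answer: √21399619/514 ≈ 8.9999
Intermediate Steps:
Q(r) = 81 (Q(r) = -273 + 354 = 81)
P(Z) = 1/(2*Z)
√(P(-514) + Q(438)) = √((½)/(-514) + 81) = √((½)*(-1/514) + 81) = √(-1/1028 + 81) = √(83267/1028) = √21399619/514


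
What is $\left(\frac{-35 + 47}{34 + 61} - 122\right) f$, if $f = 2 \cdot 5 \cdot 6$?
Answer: $- \frac{138936}{19} \approx -7312.4$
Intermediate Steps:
$f = 60$ ($f = 10 \cdot 6 = 60$)
$\left(\frac{-35 + 47}{34 + 61} - 122\right) f = \left(\frac{-35 + 47}{34 + 61} - 122\right) 60 = \left(\frac{12}{95} - 122\right) 60 = \left(- \frac{11578}{95}\right) 60 = - \frac{138936}{19}$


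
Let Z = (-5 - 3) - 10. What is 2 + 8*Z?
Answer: -142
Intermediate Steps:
Z = -18 (Z = -8 - 10 = -18)
2 + 8*Z = 2 + 8*(-18) = 2 - 144 = -142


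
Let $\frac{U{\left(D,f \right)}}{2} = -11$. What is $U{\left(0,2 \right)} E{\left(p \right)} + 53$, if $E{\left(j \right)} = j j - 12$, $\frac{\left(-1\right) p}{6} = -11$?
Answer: $-95515$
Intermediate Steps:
$p = 66$ ($p = \left(-6\right) \left(-11\right) = 66$)
$E{\left(j \right)} = -12 + j^{2}$ ($E{\left(j \right)} = j^{2} - 12 = -12 + j^{2}$)
$U{\left(D,f \right)} = -22$ ($U{\left(D,f \right)} = 2 \left(-11\right) = -22$)
$U{\left(0,2 \right)} E{\left(p \right)} + 53 = - 22 \left(-12 + 66^{2}\right) + 53 = - 22 \left(-12 + 4356\right) + 53 = \left(-22\right) 4344 + 53 = -95568 + 53 = -95515$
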